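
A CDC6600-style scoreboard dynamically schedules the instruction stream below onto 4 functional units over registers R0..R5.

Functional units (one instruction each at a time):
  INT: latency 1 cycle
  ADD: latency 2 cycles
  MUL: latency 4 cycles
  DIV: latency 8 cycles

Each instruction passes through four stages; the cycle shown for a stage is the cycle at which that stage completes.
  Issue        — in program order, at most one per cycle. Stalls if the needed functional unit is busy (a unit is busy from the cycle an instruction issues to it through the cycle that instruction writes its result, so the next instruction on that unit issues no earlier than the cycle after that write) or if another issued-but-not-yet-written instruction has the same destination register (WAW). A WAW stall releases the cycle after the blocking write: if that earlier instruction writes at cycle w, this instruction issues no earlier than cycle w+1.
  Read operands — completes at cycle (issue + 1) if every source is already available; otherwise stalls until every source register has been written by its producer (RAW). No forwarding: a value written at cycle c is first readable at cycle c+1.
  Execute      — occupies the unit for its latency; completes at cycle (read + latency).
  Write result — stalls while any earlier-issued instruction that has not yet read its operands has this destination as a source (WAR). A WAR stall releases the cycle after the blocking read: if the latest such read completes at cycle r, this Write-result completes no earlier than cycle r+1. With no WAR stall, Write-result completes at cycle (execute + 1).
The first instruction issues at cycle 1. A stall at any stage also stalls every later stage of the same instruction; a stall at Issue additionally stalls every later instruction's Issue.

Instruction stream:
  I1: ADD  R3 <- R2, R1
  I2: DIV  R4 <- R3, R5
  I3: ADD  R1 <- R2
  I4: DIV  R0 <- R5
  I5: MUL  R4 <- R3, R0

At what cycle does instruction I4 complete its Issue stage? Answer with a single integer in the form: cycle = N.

I1 -> (1, 2, 4, 5)
I2 -> (2, 6, 14, 15)  // RAW R3: wait I1 write@5
I3 -> (6, 7, 9, 10)  // struct: ADD busy until I1 writes@5
I4 -> (16, 17, 25, 26)  // struct: DIV busy until I2 writes@15
I5 -> (17, 27, 31, 32)  // RAW R0: wait I4 write@26

cycle = 16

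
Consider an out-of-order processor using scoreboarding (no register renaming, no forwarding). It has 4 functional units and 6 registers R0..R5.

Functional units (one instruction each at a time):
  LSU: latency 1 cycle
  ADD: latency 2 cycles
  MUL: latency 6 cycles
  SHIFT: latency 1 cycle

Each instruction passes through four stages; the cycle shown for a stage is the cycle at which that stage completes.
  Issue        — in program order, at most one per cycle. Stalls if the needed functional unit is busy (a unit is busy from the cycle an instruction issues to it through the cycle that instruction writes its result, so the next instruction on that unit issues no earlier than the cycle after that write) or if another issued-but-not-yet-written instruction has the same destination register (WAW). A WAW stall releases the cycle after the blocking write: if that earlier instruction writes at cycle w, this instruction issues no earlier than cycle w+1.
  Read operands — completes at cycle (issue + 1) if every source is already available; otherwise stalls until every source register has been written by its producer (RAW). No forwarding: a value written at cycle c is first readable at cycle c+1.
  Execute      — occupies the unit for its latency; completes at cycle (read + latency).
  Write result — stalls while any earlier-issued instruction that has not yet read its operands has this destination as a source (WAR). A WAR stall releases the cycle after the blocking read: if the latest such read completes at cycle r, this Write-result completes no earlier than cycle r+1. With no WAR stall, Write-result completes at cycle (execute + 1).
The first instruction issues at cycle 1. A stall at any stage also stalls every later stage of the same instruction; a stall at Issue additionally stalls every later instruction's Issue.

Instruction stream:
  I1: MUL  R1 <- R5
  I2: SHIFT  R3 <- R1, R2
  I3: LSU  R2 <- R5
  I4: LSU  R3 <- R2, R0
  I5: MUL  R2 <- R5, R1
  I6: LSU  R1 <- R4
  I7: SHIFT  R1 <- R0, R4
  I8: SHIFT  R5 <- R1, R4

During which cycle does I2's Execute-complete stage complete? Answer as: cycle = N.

t=1  I1→MUL
t=2  I1 RO; I2→SHIFT
t=3  I3→LSU
t=4  I3 RO
t=5  I3 EX
t=8  I1 EX
t=9  I1 WR R1
t=10  I2 RO
t=11  I2 EX; I3 WR R2
t=12  I2 WR R3
t=13  I4→LSU
t=14  I4 RO; I5→MUL
t=15  I4 EX; I5 RO
t=16  I4 WR R3
t=17  I6→LSU
t=18  I6 RO
t=19  I6 EX
t=20  I6 WR R1
t=21  I5 EX; I7→SHIFT
t=22  I5 WR R2; I7 RO
t=23  I7 EX
t=24  I7 WR R1
t=25  I8→SHIFT
t=26  I8 RO
t=27  I8 EX
t=28  I8 WR R5

cycle = 11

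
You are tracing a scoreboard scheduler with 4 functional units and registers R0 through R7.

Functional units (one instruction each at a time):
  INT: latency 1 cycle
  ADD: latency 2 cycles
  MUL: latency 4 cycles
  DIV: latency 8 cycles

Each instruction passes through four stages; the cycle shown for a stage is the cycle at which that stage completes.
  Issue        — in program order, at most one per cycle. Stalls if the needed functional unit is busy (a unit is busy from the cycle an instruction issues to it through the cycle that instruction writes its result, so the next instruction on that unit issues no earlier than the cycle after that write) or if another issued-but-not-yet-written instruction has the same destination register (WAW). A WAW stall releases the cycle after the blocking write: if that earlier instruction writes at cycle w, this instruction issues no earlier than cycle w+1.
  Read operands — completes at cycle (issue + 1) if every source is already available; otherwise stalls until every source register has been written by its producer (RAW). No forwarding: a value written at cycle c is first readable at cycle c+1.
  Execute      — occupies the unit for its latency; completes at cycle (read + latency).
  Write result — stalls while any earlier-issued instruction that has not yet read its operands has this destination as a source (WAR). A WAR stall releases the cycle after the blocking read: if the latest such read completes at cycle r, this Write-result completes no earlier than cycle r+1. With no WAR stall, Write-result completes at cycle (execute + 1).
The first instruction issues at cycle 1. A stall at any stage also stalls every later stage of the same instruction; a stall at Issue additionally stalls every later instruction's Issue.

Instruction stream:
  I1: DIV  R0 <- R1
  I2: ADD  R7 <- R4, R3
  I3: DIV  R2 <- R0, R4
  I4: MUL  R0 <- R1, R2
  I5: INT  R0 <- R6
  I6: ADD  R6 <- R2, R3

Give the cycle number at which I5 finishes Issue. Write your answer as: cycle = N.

1) issue 1, read 2, done 10, write 11
2) issue 2, read 3, done 5, write 6
3) issue 12, read 13, done 21, write 22  <struct: DIV busy until I1 writes@11>
4) issue 13, read 23, done 27, write 28  <RAW R2: wait I3 write@22>
5) issue 29, read 30, done 31, write 32  <WAW R0: wait I4 write@28>
6) issue 30, read 31, done 33, write 34

cycle = 29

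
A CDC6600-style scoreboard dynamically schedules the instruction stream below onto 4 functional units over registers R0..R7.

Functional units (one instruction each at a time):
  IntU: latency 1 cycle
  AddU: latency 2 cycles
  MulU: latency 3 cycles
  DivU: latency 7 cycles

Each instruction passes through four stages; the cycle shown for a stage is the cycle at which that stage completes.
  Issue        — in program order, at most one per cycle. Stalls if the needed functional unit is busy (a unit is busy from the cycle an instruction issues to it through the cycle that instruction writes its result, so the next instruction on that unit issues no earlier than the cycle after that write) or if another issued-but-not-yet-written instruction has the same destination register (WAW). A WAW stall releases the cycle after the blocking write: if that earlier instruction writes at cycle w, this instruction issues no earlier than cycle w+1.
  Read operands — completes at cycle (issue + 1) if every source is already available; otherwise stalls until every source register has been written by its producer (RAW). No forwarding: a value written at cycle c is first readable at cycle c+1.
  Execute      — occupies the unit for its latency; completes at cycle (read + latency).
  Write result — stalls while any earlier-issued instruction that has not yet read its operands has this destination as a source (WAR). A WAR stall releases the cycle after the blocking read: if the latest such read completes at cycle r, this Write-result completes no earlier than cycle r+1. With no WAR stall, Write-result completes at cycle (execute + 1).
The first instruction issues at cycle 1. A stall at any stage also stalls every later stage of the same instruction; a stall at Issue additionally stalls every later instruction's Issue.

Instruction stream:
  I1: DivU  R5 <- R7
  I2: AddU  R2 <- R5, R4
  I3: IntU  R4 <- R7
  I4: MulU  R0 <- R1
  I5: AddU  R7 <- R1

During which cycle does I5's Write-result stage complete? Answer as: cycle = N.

  I1 | 1 | 2 | 9 | 10
  I2 | 2 | 11 | 13 | 14   RAW R5: wait I1 write@10
  I3 | 3 | 4 | 5 | 12   WAR R4: wait I2 read@11
  I4 | 4 | 5 | 8 | 9
  I5 | 15 | 16 | 18 | 19   struct: AddU busy until I2 writes@14

cycle = 19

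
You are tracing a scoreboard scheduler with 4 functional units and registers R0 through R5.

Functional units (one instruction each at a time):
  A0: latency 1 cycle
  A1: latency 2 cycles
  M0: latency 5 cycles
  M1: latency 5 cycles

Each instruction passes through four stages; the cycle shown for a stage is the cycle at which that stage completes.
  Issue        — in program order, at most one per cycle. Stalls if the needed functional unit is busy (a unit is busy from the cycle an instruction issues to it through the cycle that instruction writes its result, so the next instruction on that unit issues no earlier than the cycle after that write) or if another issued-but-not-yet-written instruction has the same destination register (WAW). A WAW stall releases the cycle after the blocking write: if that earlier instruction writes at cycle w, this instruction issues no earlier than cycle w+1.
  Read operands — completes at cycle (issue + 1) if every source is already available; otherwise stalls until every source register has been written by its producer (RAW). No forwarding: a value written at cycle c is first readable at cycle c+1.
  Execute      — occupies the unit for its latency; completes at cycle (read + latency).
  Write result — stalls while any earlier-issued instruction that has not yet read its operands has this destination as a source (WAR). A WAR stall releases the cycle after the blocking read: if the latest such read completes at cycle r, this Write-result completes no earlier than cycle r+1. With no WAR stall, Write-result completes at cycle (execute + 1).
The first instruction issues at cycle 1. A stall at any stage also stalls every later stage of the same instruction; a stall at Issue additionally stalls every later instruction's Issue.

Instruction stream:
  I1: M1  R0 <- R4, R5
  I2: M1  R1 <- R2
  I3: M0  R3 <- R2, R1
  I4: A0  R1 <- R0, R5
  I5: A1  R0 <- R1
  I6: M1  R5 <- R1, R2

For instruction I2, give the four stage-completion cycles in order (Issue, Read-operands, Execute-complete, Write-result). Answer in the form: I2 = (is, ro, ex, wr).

I2 = (9, 10, 15, 16)

I1 -> (1, 2, 7, 8)
I2 -> (9, 10, 15, 16)  // struct: M1 busy until I1 writes@8
I3 -> (10, 17, 22, 23)  // RAW R1: wait I2 write@16
I4 -> (17, 18, 19, 20)  // WAW R1: wait I2 write@16
I5 -> (18, 21, 23, 24)  // RAW R1: wait I4 write@20
I6 -> (19, 21, 26, 27)  // RAW R1: wait I4 write@20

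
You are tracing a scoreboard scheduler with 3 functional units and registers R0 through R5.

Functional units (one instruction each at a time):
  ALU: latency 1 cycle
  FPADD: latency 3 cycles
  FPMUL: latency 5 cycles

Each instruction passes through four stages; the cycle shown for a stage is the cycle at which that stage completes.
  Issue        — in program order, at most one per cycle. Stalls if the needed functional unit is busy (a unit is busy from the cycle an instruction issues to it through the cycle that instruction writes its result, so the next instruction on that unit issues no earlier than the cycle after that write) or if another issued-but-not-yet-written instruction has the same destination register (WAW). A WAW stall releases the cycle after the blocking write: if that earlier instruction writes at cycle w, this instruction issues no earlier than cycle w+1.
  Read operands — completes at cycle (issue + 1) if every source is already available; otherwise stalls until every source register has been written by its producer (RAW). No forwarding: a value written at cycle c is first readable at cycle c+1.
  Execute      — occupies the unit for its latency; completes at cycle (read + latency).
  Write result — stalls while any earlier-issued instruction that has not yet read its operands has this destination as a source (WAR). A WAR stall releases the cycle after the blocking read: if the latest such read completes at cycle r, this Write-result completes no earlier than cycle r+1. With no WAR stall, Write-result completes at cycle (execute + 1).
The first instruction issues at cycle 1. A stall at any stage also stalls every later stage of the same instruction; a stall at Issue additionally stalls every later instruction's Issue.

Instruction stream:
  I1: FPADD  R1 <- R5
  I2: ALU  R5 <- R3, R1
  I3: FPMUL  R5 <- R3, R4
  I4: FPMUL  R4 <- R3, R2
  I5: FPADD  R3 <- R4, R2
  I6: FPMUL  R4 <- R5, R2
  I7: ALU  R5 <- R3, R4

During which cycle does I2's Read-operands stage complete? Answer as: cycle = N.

cycle = 7

[1] I1→FPADD
[2] I1 RO · I2→ALU
[5] I1 EX
[6] I1 WR R1
[7] I2 RO
[8] I2 EX
[9] I2 WR R5
[10] I3→FPMUL
[11] I3 RO
[16] I3 EX
[17] I3 WR R5
[18] I4→FPMUL
[19] I4 RO · I5→FPADD
[24] I4 EX
[25] I4 WR R4
[26] I5 RO · I6→FPMUL
[27] I6 RO · I7→ALU
[29] I5 EX
[30] I5 WR R3
[32] I6 EX
[33] I6 WR R4
[34] I7 RO
[35] I7 EX
[36] I7 WR R5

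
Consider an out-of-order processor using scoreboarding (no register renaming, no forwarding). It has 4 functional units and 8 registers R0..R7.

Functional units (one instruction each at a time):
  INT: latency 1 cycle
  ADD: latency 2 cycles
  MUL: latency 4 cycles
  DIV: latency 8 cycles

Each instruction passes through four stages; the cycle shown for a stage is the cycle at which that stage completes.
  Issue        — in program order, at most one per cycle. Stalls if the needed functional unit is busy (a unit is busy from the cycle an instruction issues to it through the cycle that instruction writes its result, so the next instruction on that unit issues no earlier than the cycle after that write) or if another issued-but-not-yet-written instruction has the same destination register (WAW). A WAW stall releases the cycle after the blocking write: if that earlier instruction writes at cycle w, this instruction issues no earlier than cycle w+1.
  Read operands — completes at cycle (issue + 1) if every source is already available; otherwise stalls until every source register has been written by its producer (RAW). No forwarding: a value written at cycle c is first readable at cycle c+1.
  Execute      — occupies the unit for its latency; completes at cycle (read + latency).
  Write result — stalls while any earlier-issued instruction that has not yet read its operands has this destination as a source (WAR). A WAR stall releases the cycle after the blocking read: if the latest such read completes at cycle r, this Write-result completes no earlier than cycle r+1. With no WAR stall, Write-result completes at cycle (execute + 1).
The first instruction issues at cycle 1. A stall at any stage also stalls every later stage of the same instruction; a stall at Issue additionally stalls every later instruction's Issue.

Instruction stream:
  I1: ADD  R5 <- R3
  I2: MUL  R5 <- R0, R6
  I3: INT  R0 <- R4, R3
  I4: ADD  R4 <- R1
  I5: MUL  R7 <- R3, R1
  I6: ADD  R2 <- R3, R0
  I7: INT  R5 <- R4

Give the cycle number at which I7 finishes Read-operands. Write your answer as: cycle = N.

cycle 1: issue I1 (ADD)
cycle 2: I1 read-ops
cycle 4: I1 finished on ADD
cycle 5: I1→R5
cycle 6: issue I2 (MUL)
cycle 7: I2 read-ops, issue I3 (INT)
cycle 8: I3 read-ops, issue I4 (ADD)
cycle 9: I3 finished on INT, I4 read-ops
cycle 10: I3→R0
cycle 11: I2 finished on MUL, I4 finished on ADD
cycle 12: I2→R5, I4→R4
cycle 13: issue I5 (MUL)
cycle 14: I5 read-ops, issue I6 (ADD)
cycle 15: I6 read-ops, issue I7 (INT)
cycle 16: I7 read-ops
cycle 17: I6 finished on ADD, I7 finished on INT
cycle 18: I5 finished on MUL, I6→R2, I7→R5
cycle 19: I5→R7

cycle = 16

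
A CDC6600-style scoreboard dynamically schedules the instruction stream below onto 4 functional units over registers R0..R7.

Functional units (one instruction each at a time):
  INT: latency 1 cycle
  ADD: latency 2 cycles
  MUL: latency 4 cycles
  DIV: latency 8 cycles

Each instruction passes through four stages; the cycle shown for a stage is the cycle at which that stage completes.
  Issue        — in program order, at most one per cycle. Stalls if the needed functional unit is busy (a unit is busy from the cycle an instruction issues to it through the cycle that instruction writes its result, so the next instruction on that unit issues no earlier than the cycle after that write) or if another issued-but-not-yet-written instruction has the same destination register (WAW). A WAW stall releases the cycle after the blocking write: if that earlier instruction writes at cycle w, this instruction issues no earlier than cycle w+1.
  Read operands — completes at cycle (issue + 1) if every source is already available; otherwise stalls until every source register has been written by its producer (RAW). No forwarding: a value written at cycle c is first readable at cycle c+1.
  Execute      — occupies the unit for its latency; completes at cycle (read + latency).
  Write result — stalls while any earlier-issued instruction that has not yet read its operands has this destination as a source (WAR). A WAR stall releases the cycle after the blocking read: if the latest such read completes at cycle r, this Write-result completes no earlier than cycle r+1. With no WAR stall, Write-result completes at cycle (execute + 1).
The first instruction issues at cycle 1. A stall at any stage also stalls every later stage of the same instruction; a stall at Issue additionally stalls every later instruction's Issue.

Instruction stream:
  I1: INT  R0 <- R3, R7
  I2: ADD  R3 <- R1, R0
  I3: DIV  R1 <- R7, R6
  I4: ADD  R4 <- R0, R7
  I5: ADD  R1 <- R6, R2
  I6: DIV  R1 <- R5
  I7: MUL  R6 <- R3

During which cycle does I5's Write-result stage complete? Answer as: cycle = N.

I1  is:1  ro:2  ex:3  wr:4
I2  is:2  ro:5  ex:7  wr:8  — RAW R0: wait I1 write@4
I3  is:3  ro:4  ex:12  wr:13
I4  is:9  ro:10  ex:12  wr:13  — struct: ADD busy until I2 writes@8
I5  is:14  ro:15  ex:17  wr:18  — struct: ADD busy until I4 writes@13
I6  is:19  ro:20  ex:28  wr:29  — WAW R1: wait I5 write@18
I7  is:20  ro:21  ex:25  wr:26

cycle = 18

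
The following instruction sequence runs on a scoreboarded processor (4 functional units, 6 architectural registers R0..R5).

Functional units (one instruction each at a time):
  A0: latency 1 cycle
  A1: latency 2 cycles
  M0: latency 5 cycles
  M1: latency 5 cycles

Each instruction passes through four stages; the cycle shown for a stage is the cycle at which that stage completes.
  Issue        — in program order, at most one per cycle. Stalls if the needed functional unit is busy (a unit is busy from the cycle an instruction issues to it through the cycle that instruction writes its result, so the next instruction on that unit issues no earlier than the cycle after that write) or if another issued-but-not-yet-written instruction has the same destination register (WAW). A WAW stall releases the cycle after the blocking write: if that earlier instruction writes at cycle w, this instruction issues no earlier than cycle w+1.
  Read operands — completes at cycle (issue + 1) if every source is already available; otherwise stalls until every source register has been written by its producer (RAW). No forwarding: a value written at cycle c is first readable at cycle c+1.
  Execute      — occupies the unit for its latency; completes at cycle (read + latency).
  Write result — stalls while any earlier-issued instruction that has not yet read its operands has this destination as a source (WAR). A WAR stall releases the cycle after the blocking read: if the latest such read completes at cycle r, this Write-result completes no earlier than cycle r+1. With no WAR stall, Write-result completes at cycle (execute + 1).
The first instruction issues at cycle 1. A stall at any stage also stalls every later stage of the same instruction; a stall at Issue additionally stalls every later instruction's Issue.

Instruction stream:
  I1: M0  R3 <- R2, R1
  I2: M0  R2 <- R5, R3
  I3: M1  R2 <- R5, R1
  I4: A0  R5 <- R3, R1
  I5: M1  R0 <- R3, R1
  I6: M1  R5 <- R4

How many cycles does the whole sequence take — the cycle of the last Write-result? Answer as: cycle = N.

cycle = 40

cycle 1: I1 dispatched to M0
cycle 2: I1 operands ready
cycle 7: I1 complete
cycle 8: R3←I1
cycle 9: I2 dispatched to M0
cycle 10: I2 operands ready
cycle 15: I2 complete
cycle 16: R2←I2
cycle 17: I3 dispatched to M1
cycle 18: I3 operands ready, I4 dispatched to A0
cycle 19: I4 operands ready
cycle 20: I4 complete
cycle 21: R5←I4
cycle 23: I3 complete
cycle 24: R2←I3
cycle 25: I5 dispatched to M1
cycle 26: I5 operands ready
cycle 31: I5 complete
cycle 32: R0←I5
cycle 33: I6 dispatched to M1
cycle 34: I6 operands ready
cycle 39: I6 complete
cycle 40: R5←I6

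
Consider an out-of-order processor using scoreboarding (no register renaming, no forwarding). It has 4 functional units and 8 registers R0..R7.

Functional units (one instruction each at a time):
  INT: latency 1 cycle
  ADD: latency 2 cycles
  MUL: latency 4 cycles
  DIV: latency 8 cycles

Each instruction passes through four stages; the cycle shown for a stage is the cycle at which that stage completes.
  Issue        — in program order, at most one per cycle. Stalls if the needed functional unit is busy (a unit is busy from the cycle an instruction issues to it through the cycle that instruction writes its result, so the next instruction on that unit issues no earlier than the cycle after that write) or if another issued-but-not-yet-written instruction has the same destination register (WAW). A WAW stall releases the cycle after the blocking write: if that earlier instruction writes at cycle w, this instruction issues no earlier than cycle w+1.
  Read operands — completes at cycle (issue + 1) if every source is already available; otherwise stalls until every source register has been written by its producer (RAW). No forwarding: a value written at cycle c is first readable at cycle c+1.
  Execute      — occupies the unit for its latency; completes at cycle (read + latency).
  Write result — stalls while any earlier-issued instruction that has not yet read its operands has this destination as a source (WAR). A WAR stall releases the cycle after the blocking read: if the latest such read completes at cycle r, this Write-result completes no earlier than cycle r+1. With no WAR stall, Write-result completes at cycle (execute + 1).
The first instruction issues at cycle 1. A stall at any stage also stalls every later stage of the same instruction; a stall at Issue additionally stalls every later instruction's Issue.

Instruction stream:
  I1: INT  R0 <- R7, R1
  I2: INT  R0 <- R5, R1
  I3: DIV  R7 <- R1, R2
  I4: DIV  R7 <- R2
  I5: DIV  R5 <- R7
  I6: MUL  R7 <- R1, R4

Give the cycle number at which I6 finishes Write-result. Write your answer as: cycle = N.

[I1] 1/2/3/4
[I2] 5/6/7/8  (struct: INT busy until I1 writes@4)
[I3] 6/7/15/16
[I4] 17/18/26/27  (struct: DIV busy until I3 writes@16)
[I5] 28/29/37/38  (struct: DIV busy until I4 writes@27)
[I6] 29/30/34/35

cycle = 35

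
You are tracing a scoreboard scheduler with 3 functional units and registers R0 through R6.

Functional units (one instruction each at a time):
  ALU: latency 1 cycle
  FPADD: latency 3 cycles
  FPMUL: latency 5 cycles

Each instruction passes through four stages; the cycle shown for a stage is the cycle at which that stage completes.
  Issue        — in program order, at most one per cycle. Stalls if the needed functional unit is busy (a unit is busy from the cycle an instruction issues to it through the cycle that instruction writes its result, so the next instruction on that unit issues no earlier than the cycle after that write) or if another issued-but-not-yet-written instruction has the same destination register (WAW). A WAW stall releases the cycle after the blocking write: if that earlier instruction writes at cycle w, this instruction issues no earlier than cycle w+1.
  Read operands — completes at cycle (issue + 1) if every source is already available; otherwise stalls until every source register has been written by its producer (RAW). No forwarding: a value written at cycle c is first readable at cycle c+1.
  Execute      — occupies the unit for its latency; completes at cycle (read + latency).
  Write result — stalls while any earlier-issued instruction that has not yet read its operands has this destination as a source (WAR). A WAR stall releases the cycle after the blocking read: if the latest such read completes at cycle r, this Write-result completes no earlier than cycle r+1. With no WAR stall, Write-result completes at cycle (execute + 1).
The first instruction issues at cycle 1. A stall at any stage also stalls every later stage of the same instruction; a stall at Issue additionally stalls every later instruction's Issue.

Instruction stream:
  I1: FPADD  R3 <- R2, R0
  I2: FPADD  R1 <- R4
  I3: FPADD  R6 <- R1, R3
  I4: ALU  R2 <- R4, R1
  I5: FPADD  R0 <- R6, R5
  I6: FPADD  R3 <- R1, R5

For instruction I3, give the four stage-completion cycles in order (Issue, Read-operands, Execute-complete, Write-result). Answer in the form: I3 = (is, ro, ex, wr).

I3 = (13, 14, 17, 18)

t=1  I1→FPADD
t=2  I1 RO
t=5  I1 EX
t=6  I1 WR R3
t=7  I2→FPADD
t=8  I2 RO
t=11  I2 EX
t=12  I2 WR R1
t=13  I3→FPADD
t=14  I3 RO, I4→ALU
t=15  I4 RO
t=16  I4 EX
t=17  I3 EX, I4 WR R2
t=18  I3 WR R6
t=19  I5→FPADD
t=20  I5 RO
t=23  I5 EX
t=24  I5 WR R0
t=25  I6→FPADD
t=26  I6 RO
t=29  I6 EX
t=30  I6 WR R3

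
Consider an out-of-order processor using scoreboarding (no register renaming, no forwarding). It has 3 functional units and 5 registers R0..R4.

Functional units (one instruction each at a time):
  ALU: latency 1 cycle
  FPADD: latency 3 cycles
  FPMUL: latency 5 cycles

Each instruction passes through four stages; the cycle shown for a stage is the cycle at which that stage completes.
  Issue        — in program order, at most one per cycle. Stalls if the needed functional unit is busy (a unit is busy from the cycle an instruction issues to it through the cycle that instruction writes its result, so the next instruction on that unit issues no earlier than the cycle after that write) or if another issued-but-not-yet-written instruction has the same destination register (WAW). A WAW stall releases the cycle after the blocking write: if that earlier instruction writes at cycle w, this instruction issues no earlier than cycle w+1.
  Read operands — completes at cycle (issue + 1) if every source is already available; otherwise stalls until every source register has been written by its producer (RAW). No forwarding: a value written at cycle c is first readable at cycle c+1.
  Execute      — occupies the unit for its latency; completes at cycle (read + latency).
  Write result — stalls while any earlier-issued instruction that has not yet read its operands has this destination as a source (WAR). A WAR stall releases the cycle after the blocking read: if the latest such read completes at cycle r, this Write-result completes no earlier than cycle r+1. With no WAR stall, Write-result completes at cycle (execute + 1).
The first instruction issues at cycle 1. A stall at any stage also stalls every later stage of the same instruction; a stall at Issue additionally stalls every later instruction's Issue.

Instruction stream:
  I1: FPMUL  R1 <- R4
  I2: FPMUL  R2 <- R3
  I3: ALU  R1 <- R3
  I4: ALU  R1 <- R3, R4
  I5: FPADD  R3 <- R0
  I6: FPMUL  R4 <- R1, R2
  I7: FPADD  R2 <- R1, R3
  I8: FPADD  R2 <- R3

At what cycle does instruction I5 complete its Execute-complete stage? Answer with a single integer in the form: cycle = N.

cycle = 19

[1] I1 issues→FPMUL
[2] I1 reads
[7] I1 exec-done
[8] I1 writes R1
[9] I2 issues→FPMUL
[10] I2 reads; I3 issues→ALU
[11] I3 reads
[12] I3 exec-done
[13] I3 writes R1
[14] I4 issues→ALU
[15] I2 exec-done; I4 reads; I5 issues→FPADD
[16] I2 writes R2; I4 exec-done; I5 reads
[17] I4 writes R1; I6 issues→FPMUL
[18] I6 reads
[19] I5 exec-done
[20] I5 writes R3
[21] I7 issues→FPADD
[22] I7 reads
[23] I6 exec-done
[24] I6 writes R4
[25] I7 exec-done
[26] I7 writes R2
[27] I8 issues→FPADD
[28] I8 reads
[31] I8 exec-done
[32] I8 writes R2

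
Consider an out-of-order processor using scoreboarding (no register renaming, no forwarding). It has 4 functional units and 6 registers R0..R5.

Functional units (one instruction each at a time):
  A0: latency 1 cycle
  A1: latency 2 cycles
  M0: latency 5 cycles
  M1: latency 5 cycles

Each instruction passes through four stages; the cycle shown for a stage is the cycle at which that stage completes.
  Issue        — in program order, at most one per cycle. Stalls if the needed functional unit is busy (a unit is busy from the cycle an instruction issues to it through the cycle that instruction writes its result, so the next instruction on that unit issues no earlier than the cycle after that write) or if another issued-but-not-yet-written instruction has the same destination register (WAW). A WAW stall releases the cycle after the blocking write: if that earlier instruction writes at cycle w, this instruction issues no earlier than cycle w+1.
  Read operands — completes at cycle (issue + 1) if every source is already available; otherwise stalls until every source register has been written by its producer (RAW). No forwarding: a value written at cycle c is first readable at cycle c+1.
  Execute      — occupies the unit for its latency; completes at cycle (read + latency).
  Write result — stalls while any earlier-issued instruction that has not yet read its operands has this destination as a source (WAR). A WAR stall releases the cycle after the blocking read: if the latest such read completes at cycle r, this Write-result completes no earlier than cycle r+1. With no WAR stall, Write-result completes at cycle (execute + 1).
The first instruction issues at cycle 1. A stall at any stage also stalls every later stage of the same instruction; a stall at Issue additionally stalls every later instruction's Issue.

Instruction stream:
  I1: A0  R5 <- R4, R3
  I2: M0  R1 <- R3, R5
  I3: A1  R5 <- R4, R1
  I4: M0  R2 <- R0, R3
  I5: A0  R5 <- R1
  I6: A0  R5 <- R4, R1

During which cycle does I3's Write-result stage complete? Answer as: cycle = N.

cycle = 15

c1: I1 dispatched to A0
c2: I1 operands ready · I2 dispatched to M0
c3: I1 complete
c4: R5←I1
c5: I2 operands ready · I3 dispatched to A1
c10: I2 complete
c11: R1←I2
c12: I3 operands ready · I4 dispatched to M0
c13: I4 operands ready
c14: I3 complete
c15: R5←I3
c16: I5 dispatched to A0
c17: I5 operands ready
c18: I4 complete · I5 complete
c19: R2←I4 · R5←I5
c20: I6 dispatched to A0
c21: I6 operands ready
c22: I6 complete
c23: R5←I6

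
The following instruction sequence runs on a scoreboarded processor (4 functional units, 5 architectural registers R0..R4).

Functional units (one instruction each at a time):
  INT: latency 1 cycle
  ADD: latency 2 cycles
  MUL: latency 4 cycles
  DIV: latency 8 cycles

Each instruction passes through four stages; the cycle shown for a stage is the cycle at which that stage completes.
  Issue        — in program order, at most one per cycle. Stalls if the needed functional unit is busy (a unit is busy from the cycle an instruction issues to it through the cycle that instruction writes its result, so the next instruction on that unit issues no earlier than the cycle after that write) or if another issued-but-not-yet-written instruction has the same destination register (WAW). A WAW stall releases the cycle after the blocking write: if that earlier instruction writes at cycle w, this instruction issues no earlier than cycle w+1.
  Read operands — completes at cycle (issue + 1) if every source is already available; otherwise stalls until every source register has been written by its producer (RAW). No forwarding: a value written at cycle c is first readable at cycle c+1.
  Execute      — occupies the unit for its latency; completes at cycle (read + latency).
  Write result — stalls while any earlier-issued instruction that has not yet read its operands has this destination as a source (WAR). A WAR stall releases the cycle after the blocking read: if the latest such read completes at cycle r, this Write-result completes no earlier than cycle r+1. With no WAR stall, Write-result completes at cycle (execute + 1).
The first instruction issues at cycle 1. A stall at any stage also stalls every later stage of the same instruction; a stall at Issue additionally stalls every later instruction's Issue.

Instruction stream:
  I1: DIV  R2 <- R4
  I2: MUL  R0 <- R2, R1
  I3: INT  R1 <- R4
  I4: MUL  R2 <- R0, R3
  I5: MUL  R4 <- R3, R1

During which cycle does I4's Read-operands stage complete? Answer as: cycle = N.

I1  is:1  ro:2  ex:10  wr:11
I2  is:2  ro:12  ex:16  wr:17  — RAW R2: wait I1 write@11
I3  is:3  ro:4  ex:5  wr:13  — WAR R1: wait I2 read@12
I4  is:18  ro:19  ex:23  wr:24  — struct: MUL busy until I2 writes@17
I5  is:25  ro:26  ex:30  wr:31  — struct: MUL busy until I4 writes@24

cycle = 19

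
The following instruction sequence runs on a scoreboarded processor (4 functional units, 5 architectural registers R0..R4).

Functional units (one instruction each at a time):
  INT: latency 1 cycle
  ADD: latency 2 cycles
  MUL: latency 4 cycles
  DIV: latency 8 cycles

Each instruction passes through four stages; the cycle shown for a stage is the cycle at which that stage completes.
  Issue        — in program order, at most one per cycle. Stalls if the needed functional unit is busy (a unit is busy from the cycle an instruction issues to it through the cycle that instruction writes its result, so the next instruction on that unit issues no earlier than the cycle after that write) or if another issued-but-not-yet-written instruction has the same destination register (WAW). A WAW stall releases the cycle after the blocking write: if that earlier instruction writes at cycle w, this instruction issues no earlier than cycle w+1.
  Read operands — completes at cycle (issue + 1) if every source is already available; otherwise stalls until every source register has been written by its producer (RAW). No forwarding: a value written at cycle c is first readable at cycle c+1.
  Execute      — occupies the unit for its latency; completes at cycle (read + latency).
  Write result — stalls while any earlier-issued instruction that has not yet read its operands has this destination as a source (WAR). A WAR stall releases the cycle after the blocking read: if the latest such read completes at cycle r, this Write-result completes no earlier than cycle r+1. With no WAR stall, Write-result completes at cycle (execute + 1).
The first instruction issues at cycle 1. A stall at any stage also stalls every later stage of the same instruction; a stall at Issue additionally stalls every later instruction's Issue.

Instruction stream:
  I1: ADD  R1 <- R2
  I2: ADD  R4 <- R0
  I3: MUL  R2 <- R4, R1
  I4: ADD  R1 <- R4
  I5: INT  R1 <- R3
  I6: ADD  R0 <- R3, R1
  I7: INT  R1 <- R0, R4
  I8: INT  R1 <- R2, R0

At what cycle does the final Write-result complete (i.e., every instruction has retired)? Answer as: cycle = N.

cycle = 30

c1: I1 dispatched to ADD
c2: I1 operands ready
c4: I1 complete
c5: R1←I1
c6: I2 dispatched to ADD
c7: I2 operands ready | I3 dispatched to MUL
c9: I2 complete
c10: R4←I2
c11: I3 operands ready | I4 dispatched to ADD
c12: I4 operands ready
c14: I4 complete
c15: I3 complete | R1←I4
c16: R2←I3 | I5 dispatched to INT
c17: I5 operands ready | I6 dispatched to ADD
c18: I5 complete
c19: R1←I5
c20: I6 operands ready | I7 dispatched to INT
c22: I6 complete
c23: R0←I6
c24: I7 operands ready
c25: I7 complete
c26: R1←I7
c27: I8 dispatched to INT
c28: I8 operands ready
c29: I8 complete
c30: R1←I8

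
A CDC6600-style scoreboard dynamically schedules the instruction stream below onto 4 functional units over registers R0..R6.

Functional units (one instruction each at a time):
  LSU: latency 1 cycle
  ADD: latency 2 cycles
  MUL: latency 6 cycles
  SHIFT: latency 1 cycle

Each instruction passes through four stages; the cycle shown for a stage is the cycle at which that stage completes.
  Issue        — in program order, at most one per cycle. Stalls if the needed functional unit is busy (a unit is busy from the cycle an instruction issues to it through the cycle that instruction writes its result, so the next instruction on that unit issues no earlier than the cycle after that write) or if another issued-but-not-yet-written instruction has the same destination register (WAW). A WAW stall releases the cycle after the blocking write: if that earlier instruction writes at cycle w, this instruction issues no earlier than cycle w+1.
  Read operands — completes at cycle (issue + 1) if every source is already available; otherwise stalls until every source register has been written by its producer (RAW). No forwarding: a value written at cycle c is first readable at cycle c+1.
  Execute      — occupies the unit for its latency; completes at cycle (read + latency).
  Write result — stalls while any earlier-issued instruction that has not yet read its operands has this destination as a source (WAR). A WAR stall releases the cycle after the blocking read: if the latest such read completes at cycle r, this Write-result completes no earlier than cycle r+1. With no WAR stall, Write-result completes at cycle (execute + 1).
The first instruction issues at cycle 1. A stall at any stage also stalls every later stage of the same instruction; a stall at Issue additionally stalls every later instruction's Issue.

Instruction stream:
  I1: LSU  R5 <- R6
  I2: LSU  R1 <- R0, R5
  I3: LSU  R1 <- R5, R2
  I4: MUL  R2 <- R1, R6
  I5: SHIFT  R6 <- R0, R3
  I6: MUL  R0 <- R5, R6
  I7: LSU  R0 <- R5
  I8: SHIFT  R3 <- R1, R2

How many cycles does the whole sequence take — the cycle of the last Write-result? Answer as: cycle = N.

  I1 | 1 | 2 | 3 | 4
  I2 | 5 | 6 | 7 | 8   struct: LSU busy until I1 writes@4
  I3 | 9 | 10 | 11 | 12   struct: LSU busy until I2 writes@8
  I4 | 10 | 13 | 19 | 20   RAW R1: wait I3 write@12
  I5 | 11 | 12 | 13 | 14
  I6 | 21 | 22 | 28 | 29   struct: MUL busy until I4 writes@20
  I7 | 30 | 31 | 32 | 33   WAW R0: wait I6 write@29
  I8 | 31 | 32 | 33 | 34

cycle = 34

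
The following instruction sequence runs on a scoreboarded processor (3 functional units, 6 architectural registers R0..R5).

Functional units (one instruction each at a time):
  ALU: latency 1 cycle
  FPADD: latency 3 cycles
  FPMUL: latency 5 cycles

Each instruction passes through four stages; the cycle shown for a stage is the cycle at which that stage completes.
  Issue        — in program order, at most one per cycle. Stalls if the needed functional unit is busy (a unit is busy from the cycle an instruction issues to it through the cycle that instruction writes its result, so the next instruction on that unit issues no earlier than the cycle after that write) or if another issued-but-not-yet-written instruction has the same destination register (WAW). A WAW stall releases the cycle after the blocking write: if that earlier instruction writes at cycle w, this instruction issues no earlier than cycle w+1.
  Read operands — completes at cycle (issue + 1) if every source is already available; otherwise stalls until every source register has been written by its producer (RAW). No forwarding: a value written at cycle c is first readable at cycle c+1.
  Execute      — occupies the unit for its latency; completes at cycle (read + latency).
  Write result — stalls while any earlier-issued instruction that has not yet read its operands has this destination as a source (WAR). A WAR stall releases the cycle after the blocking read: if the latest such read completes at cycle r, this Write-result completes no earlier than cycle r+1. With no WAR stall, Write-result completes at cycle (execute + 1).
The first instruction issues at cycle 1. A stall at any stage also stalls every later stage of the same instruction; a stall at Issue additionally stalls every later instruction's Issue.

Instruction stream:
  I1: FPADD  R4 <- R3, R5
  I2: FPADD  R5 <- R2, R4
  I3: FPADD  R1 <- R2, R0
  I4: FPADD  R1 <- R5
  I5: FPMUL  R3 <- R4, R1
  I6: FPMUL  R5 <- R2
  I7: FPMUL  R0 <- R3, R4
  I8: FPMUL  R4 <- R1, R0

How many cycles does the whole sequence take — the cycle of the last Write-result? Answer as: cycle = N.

I1  is:1  ro:2  ex:5  wr:6
I2  is:7  ro:8  ex:11  wr:12  — struct: FPADD busy until I1 writes@6
I3  is:13  ro:14  ex:17  wr:18  — struct: FPADD busy until I2 writes@12
I4  is:19  ro:20  ex:23  wr:24  — struct: FPADD busy until I3 writes@18
I5  is:20  ro:25  ex:30  wr:31  — RAW R1: wait I4 write@24
I6  is:32  ro:33  ex:38  wr:39  — struct: FPMUL busy until I5 writes@31
I7  is:40  ro:41  ex:46  wr:47  — struct: FPMUL busy until I6 writes@39
I8  is:48  ro:49  ex:54  wr:55  — struct: FPMUL busy until I7 writes@47

cycle = 55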